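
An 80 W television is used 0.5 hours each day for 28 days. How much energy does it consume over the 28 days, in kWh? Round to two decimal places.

1.12 kWh

Runtime = 0.5 h/day × 28 days = 14 h
Energy = 0.08 kW × 14 h = 1.12 kWh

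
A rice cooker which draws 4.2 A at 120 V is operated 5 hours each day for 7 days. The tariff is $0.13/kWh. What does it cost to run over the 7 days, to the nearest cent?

$2.29

Power = 4.2 A × 120 V = 504 W = 0.504 kW
Runtime = 5 h/day × 7 days = 35 h
Energy = 0.504 kW × 35 h = 17.64 kWh
Cost = 17.64 kWh × $0.13/kWh = $2.29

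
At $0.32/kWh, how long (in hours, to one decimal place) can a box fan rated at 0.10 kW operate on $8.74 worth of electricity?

273.1 h

Energy available = $8.74 ÷ $0.32/kWh = 27.3125 kWh
Hours = 27.3125 kWh ÷ 0.1 kW = 273.1 h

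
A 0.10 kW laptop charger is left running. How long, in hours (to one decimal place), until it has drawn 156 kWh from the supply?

1560.0 h

Hours = 156 kWh ÷ 0.1 kW = 1560.0 h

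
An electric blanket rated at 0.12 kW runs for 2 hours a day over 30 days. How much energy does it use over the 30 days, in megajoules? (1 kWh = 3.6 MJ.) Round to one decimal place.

25.9 MJ

Runtime = 2 h/day × 30 days = 60 h
Energy = 0.12 kW × 60 h = 7.2 kWh
= 7.2 × 3.6 MJ = 25.9 MJ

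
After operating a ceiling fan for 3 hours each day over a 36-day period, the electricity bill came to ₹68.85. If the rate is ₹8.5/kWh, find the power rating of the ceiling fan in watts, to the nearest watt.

75 W

Energy = ₹68.85 ÷ ₹8.5/kWh = 8.1 kWh
Runtime = 3 h/day × 36 days = 108 h
Power = 8.1 kWh ÷ 108 h = 0.075 kW = 75 W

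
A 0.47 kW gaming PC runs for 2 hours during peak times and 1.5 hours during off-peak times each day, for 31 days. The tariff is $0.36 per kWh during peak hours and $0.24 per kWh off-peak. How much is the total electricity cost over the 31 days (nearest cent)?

$15.74

Peak energy = 0.47 kW × 2 h × 31 = 29.14 kWh
Off-peak energy = 0.47 kW × 1.5 h × 31 = 21.855 kWh
Cost = 29.14 × $0.36 + 21.855 × $0.24 = $10.4904 + $5.2452 = $15.74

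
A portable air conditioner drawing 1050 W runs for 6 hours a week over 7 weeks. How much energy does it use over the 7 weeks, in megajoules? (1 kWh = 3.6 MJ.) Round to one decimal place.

158.8 MJ

Runtime = 6 h/week × 7 weeks = 42 h
Energy = 1.05 kW × 42 h = 44.1 kWh
= 44.1 × 3.6 MJ = 158.8 MJ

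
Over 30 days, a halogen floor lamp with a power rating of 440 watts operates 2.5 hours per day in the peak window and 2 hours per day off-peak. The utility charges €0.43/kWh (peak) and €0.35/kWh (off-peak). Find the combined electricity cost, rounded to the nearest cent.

€23.43

Peak energy = 0.44 kW × 2.5 h × 30 = 33 kWh
Off-peak energy = 0.44 kW × 2 h × 30 = 26.4 kWh
Cost = 33 × €0.43 + 26.4 × €0.35 = €14.19 + €9.24 = €23.43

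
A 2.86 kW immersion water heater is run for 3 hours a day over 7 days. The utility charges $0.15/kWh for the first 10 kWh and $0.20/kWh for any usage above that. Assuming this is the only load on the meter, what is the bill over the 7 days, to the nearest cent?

$11.51

Runtime = 3 h/day × 7 days = 21 h
Energy = 2.86 kW × 21 h = 60.06 kWh
Tier 1 (0–10 kWh): 10 × $0.15 = $1.5
Above 10 kWh: 50.06 × $0.20 = $10.012
Bill = $11.51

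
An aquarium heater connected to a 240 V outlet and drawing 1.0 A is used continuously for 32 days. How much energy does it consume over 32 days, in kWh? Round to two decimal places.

Power = 1.0 A × 240 V = 240 W = 0.24 kW
Runtime = 24 h × 32 = 768 h
Energy = 0.24 kW × 768 h = 184.32 kWh

184.32 kWh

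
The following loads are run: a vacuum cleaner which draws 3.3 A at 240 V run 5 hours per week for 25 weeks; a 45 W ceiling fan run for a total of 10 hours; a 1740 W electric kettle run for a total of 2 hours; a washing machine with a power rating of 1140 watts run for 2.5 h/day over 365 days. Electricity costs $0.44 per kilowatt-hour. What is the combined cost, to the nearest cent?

vacuum cleaner: Power = 3.3 A × 240 V = 792 W = 0.792 kW
vacuum cleaner: Runtime = 5 h/week × 25 weeks = 125 h
vacuum cleaner: 0.792 kW × 125 h = 99 kWh
ceiling fan: 0.045 kW × 10 h = 0.45 kWh
electric kettle: 1.74 kW × 2 h = 3.48 kWh
washing machine: Runtime = 2.5 h/day × 365 days = 912.5 h
washing machine: 1.14 kW × 912.5 h = 1040.25 kWh
Total energy = 1143.18 kWh
Cost = 1143.18 × $0.44 = $503.00

$503.00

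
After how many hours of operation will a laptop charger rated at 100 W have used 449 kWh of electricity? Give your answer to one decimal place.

Hours = 449 kWh ÷ 0.1 kW = 4490.0 h

4490.0 h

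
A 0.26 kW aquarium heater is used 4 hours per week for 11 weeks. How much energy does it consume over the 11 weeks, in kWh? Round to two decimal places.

11.44 kWh

Runtime = 4 h/week × 11 weeks = 44 h
Energy = 0.26 kW × 44 h = 11.44 kWh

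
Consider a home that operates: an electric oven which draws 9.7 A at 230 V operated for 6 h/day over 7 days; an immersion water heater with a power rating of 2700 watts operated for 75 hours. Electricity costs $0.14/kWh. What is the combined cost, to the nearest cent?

electric oven: Power = 9.7 A × 230 V = 2231 W = 2.231 kW
electric oven: Runtime = 6 h/day × 7 days = 42 h
electric oven: 2.231 kW × 42 h = 93.702 kWh
immersion water heater: 2.7 kW × 75 h = 202.5 kWh
Total energy = 296.202 kWh
Cost = 296.202 × $0.14 = $41.47

$41.47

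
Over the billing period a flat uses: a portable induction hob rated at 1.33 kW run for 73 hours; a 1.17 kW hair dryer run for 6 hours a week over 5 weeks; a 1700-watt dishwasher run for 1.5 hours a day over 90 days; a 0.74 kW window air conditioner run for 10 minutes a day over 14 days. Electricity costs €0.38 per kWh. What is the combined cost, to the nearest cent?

portable induction hob: 1.33 kW × 73 h = 97.09 kWh
hair dryer: Runtime = 6 h/week × 5 weeks = 30 h
hair dryer: 1.17 kW × 30 h = 35.1 kWh
dishwasher: Runtime = 1.5 h/day × 90 days = 135 h
dishwasher: 1.7 kW × 135 h = 229.5 kWh
window air conditioner: Runtime = 10 min × 14 = 140 min = 2.333333… h
window air conditioner: 0.74 kW × 2.333333… h = 1.726666… kWh
Total energy = 363.416666… kWh
Cost = 363.416666… × €0.38 = €138.10

€138.10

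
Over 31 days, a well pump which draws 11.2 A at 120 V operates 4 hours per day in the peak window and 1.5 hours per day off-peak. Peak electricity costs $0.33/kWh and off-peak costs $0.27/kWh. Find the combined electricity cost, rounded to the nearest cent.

$71.87

Power = 11.2 A × 120 V = 1344 W = 1.344 kW
Peak energy = 1.344 kW × 4 h × 31 = 166.656 kWh
Off-peak energy = 1.344 kW × 1.5 h × 31 = 62.496 kWh
Cost = 166.656 × $0.33 + 62.496 × $0.27 = $54.99648 + $16.87392 = $71.87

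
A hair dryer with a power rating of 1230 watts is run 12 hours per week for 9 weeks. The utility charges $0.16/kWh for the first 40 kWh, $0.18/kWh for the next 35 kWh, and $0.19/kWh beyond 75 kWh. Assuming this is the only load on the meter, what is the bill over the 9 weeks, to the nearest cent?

$23.69

Runtime = 12 h/week × 9 weeks = 108 h
Energy = 1.23 kW × 108 h = 132.84 kWh
Tier 1 (0–40 kWh): 40 × $0.16 = $6.4
Tier 2 (40–75 kWh): 35 × $0.18 = $6.3
Above 75 kWh: 57.84 × $0.19 = $10.9896
Bill = $23.69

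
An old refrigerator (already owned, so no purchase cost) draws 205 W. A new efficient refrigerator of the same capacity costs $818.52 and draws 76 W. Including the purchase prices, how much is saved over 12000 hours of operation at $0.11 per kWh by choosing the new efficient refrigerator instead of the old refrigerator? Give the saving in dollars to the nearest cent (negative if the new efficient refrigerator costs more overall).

old refrigerator: $0.00 + (205/1000) kW × 12000 h × $0.11 = $0.00 + $270.6 = $270.6
new efficient refrigerator: $818.52 + (76/1000) kW × 12000 h × $0.11 = $818.52 + $100.32 = $918.84
Saving = $270.6 − $918.84 = −$648.24

-$648.24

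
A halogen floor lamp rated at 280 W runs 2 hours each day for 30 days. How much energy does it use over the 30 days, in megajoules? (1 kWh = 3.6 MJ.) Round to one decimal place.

Runtime = 2 h/day × 30 days = 60 h
Energy = 0.28 kW × 60 h = 16.8 kWh
= 16.8 × 3.6 MJ = 60.5 MJ

60.5 MJ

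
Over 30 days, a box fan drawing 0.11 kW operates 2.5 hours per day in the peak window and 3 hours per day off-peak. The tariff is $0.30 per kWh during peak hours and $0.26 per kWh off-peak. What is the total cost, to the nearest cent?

$5.05

Peak energy = 0.11 kW × 2.5 h × 30 = 8.25 kWh
Off-peak energy = 0.11 kW × 3 h × 30 = 9.9 kWh
Cost = 8.25 × $0.30 + 9.9 × $0.26 = $2.475 + $2.574 = $5.05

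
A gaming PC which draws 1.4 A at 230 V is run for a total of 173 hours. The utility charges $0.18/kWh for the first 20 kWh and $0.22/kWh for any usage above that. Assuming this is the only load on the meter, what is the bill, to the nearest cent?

$11.46

Power = 1.4 A × 230 V = 322 W = 0.322 kW
Energy = 0.322 kW × 173 h = 55.706 kWh
Tier 1 (0–20 kWh): 20 × $0.18 = $3.6
Above 20 kWh: 35.706 × $0.22 = $7.85532
Bill = $11.46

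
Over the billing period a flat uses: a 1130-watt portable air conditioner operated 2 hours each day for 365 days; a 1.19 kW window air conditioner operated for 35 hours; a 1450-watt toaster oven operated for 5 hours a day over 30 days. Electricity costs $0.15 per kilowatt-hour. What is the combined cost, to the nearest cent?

portable air conditioner: Runtime = 2 h/day × 365 days = 730 h
portable air conditioner: 1.13 kW × 730 h = 824.9 kWh
window air conditioner: 1.19 kW × 35 h = 41.65 kWh
toaster oven: Runtime = 5 h/day × 30 days = 150 h
toaster oven: 1.45 kW × 150 h = 217.5 kWh
Total energy = 1084.05 kWh
Cost = 1084.05 × $0.15 = $162.61

$162.61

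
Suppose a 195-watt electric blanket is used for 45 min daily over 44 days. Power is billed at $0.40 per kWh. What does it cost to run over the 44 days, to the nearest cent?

$2.57

Runtime = 45 min × 44 = 1980 min = 33 h
Energy = 0.195 kW × 33 h = 6.435 kWh
Cost = 6.435 kWh × $0.40/kWh = $2.57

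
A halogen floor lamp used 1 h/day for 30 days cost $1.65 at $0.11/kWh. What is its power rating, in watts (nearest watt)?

Energy = $1.65 ÷ $0.11/kWh = 15 kWh
Runtime = 1 h/day × 30 days = 30 h
Power = 15 kWh ÷ 30 h = 0.5 kW = 500 W

500 W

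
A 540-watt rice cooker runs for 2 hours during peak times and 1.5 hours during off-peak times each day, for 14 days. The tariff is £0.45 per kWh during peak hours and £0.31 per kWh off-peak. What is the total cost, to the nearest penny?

Peak energy = 0.54 kW × 2 h × 14 = 15.12 kWh
Off-peak energy = 0.54 kW × 1.5 h × 14 = 11.34 kWh
Cost = 15.12 × £0.45 + 11.34 × £0.31 = £6.804 + £3.5154 = £10.32

£10.32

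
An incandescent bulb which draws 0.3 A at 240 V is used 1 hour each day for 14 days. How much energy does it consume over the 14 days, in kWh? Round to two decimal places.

1.01 kWh

Power = 0.3 A × 240 V = 72 W = 0.072 kW
Runtime = 1 h/day × 14 days = 14 h
Energy = 0.072 kW × 14 h = 1.008 kWh ≈ 1.01 kWh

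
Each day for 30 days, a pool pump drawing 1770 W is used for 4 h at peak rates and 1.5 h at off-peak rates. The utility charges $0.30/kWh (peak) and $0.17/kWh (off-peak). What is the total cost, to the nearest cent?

$77.26

Peak energy = 1.77 kW × 4 h × 30 = 212.4 kWh
Off-peak energy = 1.77 kW × 1.5 h × 30 = 79.65 kWh
Cost = 212.4 × $0.30 + 79.65 × $0.17 = $63.72 + $13.5405 = $77.26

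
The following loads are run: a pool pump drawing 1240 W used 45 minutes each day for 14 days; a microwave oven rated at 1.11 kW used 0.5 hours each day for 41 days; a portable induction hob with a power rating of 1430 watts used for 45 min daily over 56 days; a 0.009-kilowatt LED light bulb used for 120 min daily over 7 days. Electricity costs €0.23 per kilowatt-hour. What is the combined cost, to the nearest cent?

€22.07

pool pump: Runtime = 45 min × 14 = 630 min = 10.5 h
pool pump: 1.24 kW × 10.5 h = 13.02 kWh
microwave oven: Runtime = 0.5 h/day × 41 days = 20.5 h
microwave oven: 1.11 kW × 20.5 h = 22.755 kWh
portable induction hob: Runtime = 45 min × 56 = 2520 min = 42 h
portable induction hob: 1.43 kW × 42 h = 60.06 kWh
LED light bulb: Runtime = 120 min × 7 = 840 min = 14 h
LED light bulb: 0.009 kW × 14 h = 0.126 kWh
Total energy = 95.961 kWh
Cost = 95.961 × €0.23 = €22.07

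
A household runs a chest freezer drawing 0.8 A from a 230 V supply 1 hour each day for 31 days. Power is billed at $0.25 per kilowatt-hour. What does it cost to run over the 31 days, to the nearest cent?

Power = 0.8 A × 230 V = 184 W = 0.184 kW
Runtime = 1 h/day × 31 days = 31 h
Energy = 0.184 kW × 31 h = 5.704 kWh
Cost = 5.704 kWh × $0.25/kWh = $1.43

$1.43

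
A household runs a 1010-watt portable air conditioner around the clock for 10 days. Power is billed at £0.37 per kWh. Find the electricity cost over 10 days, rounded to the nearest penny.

Runtime = 24 h × 10 = 240 h
Energy = 1.01 kW × 240 h = 242.4 kWh
Cost = 242.4 kWh × £0.37/kWh = £89.69

£89.69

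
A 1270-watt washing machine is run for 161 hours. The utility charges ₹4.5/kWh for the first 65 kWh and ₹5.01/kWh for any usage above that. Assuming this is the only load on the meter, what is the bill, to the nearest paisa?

Energy = 1.27 kW × 161 h = 204.47 kWh
Tier 1 (0–65 kWh): 65 × ₹4.5 = ₹292.5
Above 65 kWh: 139.47 × ₹5.01 = ₹698.7447
Bill = ₹991.24

₹991.24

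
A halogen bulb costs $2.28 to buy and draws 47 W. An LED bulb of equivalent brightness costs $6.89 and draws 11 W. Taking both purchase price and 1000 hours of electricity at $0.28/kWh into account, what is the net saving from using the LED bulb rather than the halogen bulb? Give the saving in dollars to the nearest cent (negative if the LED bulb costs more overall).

$5.47

halogen bulb: $2.28 + (47/1000) kW × 1000 h × $0.28 = $2.28 + $13.16 = $15.44
LED bulb: $6.89 + (11/1000) kW × 1000 h × $0.28 = $6.89 + $3.08 = $9.97
Saving = $15.44 − $9.97 = $5.47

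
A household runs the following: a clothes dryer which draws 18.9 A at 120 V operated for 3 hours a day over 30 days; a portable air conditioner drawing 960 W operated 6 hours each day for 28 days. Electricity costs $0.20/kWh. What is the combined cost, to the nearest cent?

$73.08

clothes dryer: Power = 18.9 A × 120 V = 2268 W = 2.268 kW
clothes dryer: Runtime = 3 h/day × 30 days = 90 h
clothes dryer: 2.268 kW × 90 h = 204.12 kWh
portable air conditioner: Runtime = 6 h/day × 28 days = 168 h
portable air conditioner: 0.96 kW × 168 h = 161.28 kWh
Total energy = 365.4 kWh
Cost = 365.4 × $0.20 = $73.08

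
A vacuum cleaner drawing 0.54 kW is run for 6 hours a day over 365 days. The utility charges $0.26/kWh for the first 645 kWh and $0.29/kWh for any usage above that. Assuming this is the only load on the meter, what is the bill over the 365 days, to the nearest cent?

Runtime = 6 h/day × 365 days = 2190 h
Energy = 0.54 kW × 2190 h = 1182.6 kWh
Tier 1 (0–645 kWh): 645 × $0.26 = $167.7
Above 645 kWh: 537.6 × $0.29 = $155.904
Bill = $323.60

$323.60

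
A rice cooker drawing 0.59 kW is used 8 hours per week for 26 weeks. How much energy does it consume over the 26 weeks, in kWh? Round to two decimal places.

122.72 kWh

Runtime = 8 h/week × 26 weeks = 208 h
Energy = 0.59 kW × 208 h = 122.72 kWh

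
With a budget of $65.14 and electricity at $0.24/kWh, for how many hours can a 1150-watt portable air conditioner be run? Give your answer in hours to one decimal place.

236.0 h

Energy available = $65.14 ÷ $0.24/kWh = 271.4167 kWh
Hours = 271.4167 kWh ÷ 1.15 kW = 236.0 h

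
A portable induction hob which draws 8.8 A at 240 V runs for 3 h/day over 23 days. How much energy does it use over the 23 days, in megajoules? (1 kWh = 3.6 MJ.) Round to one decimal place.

Power = 8.8 A × 240 V = 2112 W = 2.112 kW
Runtime = 3 h/day × 23 days = 69 h
Energy = 2.112 kW × 69 h = 145.728 kWh
= 145.728 × 3.6 MJ = 524.6 MJ

524.6 MJ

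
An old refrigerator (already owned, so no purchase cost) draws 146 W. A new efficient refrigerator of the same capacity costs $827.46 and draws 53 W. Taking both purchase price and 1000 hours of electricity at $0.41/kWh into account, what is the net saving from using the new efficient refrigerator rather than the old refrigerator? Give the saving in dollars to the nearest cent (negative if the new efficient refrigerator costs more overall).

old refrigerator: $0.00 + (146/1000) kW × 1000 h × $0.41 = $0.00 + $59.86 = $59.86
new efficient refrigerator: $827.46 + (53/1000) kW × 1000 h × $0.41 = $827.46 + $21.73 = $849.19
Saving = $59.86 − $849.19 = −$789.33

-$789.33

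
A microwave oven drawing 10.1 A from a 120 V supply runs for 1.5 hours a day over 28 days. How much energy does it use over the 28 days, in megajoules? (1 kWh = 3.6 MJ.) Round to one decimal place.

183.3 MJ

Power = 10.1 A × 120 V = 1212 W = 1.212 kW
Runtime = 1.5 h/day × 28 days = 42 h
Energy = 1.212 kW × 42 h = 50.904 kWh
= 50.904 × 3.6 MJ = 183.3 MJ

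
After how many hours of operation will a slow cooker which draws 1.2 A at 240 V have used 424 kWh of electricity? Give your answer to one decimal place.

1472.2 h

Power = 1.2 A × 240 V = 288 W = 0.288 kW
Hours = 424 kWh ÷ 0.288 kW = 1472.2 h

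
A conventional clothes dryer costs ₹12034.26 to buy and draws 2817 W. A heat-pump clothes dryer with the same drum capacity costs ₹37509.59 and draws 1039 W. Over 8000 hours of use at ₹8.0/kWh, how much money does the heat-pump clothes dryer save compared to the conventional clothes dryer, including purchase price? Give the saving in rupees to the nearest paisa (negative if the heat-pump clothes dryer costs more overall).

conventional clothes dryer: ₹12034.26 + (2817/1000) kW × 8000 h × ₹8.0 = ₹12034.26 + ₹180288 = ₹192322.26
heat-pump clothes dryer: ₹37509.59 + (1039/1000) kW × 8000 h × ₹8.0 = ₹37509.59 + ₹66496 = ₹104005.59
Saving = ₹192322.26 − ₹104005.59 = ₹88316.67

₹88316.67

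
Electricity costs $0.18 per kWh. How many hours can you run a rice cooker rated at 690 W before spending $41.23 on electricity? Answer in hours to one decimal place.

Energy available = $41.23 ÷ $0.18/kWh = 229.0556 kWh
Hours = 229.0556 kWh ÷ 0.69 kW = 332.0 h

332.0 h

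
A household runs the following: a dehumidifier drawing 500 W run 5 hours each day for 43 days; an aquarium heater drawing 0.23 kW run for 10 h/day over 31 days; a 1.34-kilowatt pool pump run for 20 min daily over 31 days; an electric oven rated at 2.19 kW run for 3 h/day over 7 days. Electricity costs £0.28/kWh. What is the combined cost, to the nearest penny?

£66.82

dehumidifier: Runtime = 5 h/day × 43 days = 215 h
dehumidifier: 0.5 kW × 215 h = 107.5 kWh
aquarium heater: Runtime = 10 h/day × 31 days = 310 h
aquarium heater: 0.23 kW × 310 h = 71.3 kWh
pool pump: Runtime = 20 min × 31 = 620 min = 10.333333… h
pool pump: 1.34 kW × 10.333333… h = 13.846666… kWh
electric oven: Runtime = 3 h/day × 7 days = 21 h
electric oven: 2.19 kW × 21 h = 45.99 kWh
Total energy = 238.636666… kWh
Cost = 238.636666… × £0.28 = £66.82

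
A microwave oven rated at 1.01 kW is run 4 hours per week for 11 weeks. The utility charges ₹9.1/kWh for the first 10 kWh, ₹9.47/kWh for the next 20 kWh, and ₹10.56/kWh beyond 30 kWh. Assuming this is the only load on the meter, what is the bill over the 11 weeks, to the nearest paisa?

₹432.89

Runtime = 4 h/week × 11 weeks = 44 h
Energy = 1.01 kW × 44 h = 44.44 kWh
Tier 1 (0–10 kWh): 10 × ₹9.1 = ₹91
Tier 2 (10–30 kWh): 20 × ₹9.47 = ₹189.4
Above 30 kWh: 14.44 × ₹10.56 = ₹152.4864
Bill = ₹432.89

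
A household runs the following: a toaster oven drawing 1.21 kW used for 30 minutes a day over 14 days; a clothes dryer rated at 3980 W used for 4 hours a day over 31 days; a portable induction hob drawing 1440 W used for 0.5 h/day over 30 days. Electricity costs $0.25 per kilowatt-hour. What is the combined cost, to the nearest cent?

$130.90

toaster oven: Runtime = 30 min × 14 = 420 min = 7 h
toaster oven: 1.21 kW × 7 h = 8.47 kWh
clothes dryer: Runtime = 4 h/day × 31 days = 124 h
clothes dryer: 3.98 kW × 124 h = 493.52 kWh
portable induction hob: Runtime = 0.5 h/day × 30 days = 15 h
portable induction hob: 1.44 kW × 15 h = 21.6 kWh
Total energy = 523.59 kWh
Cost = 523.59 × $0.25 = $130.90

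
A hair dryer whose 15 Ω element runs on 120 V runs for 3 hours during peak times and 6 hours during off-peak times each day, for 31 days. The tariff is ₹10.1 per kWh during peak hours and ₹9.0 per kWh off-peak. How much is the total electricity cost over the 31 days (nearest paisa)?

₹2508.77

Power = V²/R = 120²/15 = 960 W = 0.96 kW
Peak energy = 0.96 kW × 3 h × 31 = 89.28 kWh
Off-peak energy = 0.96 kW × 6 h × 31 = 178.56 kWh
Cost = 89.28 × ₹10.1 + 178.56 × ₹9.0 = ₹901.728 + ₹1607.04 = ₹2508.77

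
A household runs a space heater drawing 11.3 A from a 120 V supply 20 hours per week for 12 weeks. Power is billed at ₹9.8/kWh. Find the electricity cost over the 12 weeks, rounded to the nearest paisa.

₹3189.31

Power = 11.3 A × 120 V = 1356 W = 1.356 kW
Runtime = 20 h/week × 12 weeks = 240 h
Energy = 1.356 kW × 240 h = 325.44 kWh
Cost = 325.44 kWh × ₹9.8/kWh = ₹3189.31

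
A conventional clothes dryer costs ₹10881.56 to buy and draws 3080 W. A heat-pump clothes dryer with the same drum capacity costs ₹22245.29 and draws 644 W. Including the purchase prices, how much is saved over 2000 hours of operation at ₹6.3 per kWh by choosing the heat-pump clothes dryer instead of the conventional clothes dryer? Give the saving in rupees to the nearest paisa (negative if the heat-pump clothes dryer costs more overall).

conventional clothes dryer: ₹10881.56 + (3080/1000) kW × 2000 h × ₹6.3 = ₹10881.56 + ₹38808 = ₹49689.56
heat-pump clothes dryer: ₹22245.29 + (644/1000) kW × 2000 h × ₹6.3 = ₹22245.29 + ₹8114.4 = ₹30359.69
Saving = ₹49689.56 − ₹30359.69 = ₹19329.87

₹19329.87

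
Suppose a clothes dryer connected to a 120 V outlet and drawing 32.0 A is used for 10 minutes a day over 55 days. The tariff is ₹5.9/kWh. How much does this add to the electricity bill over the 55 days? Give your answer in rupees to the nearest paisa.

Power = 32.0 A × 120 V = 3840 W = 3.84 kW
Runtime = 10 min × 55 = 550 min = 9.166666… h
Energy = 3.84 kW × 9.166666… h = 35.2 kWh
Cost = 35.2 kWh × ₹5.9/kWh = ₹207.68

₹207.68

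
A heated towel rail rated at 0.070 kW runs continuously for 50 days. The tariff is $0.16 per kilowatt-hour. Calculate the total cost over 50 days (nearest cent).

$13.44

Runtime = 24 h × 50 = 1200 h
Energy = 0.07 kW × 1200 h = 84 kWh
Cost = 84 kWh × $0.16/kWh = $13.44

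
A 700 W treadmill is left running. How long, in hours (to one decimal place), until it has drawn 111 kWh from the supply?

Hours = 111 kWh ÷ 0.7 kW = 158.6 h

158.6 h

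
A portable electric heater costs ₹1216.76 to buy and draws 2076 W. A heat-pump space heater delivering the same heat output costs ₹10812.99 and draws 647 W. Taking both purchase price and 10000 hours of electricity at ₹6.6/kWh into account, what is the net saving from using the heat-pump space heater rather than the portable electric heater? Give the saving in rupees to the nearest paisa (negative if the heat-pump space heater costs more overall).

portable electric heater: ₹1216.76 + (2076/1000) kW × 10000 h × ₹6.6 = ₹1216.76 + ₹137016 = ₹138232.76
heat-pump space heater: ₹10812.99 + (647/1000) kW × 10000 h × ₹6.6 = ₹10812.99 + ₹42702 = ₹53514.99
Saving = ₹138232.76 − ₹53514.99 = ₹84717.77

₹84717.77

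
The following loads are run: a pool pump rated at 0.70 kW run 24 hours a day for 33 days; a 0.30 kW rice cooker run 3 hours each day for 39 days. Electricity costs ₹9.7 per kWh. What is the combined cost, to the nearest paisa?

pool pump: Runtime = 24 h × 33 = 792 h
pool pump: 0.7 kW × 792 h = 554.4 kWh
rice cooker: Runtime = 3 h/day × 39 days = 117 h
rice cooker: 0.3 kW × 117 h = 35.1 kWh
Total energy = 589.5 kWh
Cost = 589.5 × ₹9.7 = ₹5718.15

₹5718.15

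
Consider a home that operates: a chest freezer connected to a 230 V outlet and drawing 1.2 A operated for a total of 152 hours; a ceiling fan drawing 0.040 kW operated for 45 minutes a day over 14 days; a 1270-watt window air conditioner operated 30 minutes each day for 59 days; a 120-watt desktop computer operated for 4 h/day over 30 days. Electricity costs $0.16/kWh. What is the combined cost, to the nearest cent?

chest freezer: Power = 1.2 A × 230 V = 276 W = 0.276 kW
chest freezer: 0.276 kW × 152 h = 41.952 kWh
ceiling fan: Runtime = 45 min × 14 = 630 min = 10.5 h
ceiling fan: 0.04 kW × 10.5 h = 0.42 kWh
window air conditioner: Runtime = 30 min × 59 = 1770 min = 29.5 h
window air conditioner: 1.27 kW × 29.5 h = 37.465 kWh
desktop computer: Runtime = 4 h/day × 30 days = 120 h
desktop computer: 0.12 kW × 120 h = 14.4 kWh
Total energy = 94.237 kWh
Cost = 94.237 × $0.16 = $15.08

$15.08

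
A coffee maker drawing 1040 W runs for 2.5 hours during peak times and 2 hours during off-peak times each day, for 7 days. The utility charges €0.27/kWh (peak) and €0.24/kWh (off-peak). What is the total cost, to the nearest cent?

€8.41

Peak energy = 1.04 kW × 2.5 h × 7 = 18.2 kWh
Off-peak energy = 1.04 kW × 2 h × 7 = 14.56 kWh
Cost = 18.2 × €0.27 + 14.56 × €0.24 = €4.914 + €3.4944 = €8.41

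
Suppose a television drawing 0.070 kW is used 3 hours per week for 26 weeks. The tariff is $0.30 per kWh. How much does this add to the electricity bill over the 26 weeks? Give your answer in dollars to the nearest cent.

$1.64

Runtime = 3 h/week × 26 weeks = 78 h
Energy = 0.07 kW × 78 h = 5.46 kWh
Cost = 5.46 kWh × $0.30/kWh = $1.64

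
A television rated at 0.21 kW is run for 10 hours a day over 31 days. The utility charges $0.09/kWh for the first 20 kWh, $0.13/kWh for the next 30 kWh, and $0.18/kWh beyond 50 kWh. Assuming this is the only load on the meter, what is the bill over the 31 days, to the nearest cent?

Runtime = 10 h/day × 31 days = 310 h
Energy = 0.21 kW × 310 h = 65.1 kWh
Tier 1 (0–20 kWh): 20 × $0.09 = $1.8
Tier 2 (20–50 kWh): 30 × $0.13 = $3.9
Above 50 kWh: 15.1 × $0.18 = $2.718
Bill = $8.42

$8.42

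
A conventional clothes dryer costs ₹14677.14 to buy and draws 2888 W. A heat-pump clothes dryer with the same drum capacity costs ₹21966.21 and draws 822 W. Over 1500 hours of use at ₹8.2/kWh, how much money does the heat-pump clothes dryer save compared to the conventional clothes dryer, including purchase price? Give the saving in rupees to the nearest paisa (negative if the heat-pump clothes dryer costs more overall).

conventional clothes dryer: ₹14677.14 + (2888/1000) kW × 1500 h × ₹8.2 = ₹14677.14 + ₹35522.4 = ₹50199.54
heat-pump clothes dryer: ₹21966.21 + (822/1000) kW × 1500 h × ₹8.2 = ₹21966.21 + ₹10110.6 = ₹32076.81
Saving = ₹50199.54 − ₹32076.81 = ₹18122.73

₹18122.73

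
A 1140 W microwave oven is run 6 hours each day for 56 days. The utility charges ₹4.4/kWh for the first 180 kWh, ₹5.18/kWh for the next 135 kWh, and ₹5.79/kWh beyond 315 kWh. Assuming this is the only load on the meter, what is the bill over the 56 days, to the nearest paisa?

₹1885.25

Runtime = 6 h/day × 56 days = 336 h
Energy = 1.14 kW × 336 h = 383.04 kWh
Tier 1 (0–180 kWh): 180 × ₹4.4 = ₹792
Tier 2 (180–315 kWh): 135 × ₹5.18 = ₹699.3
Above 315 kWh: 68.04 × ₹5.79 = ₹393.9516
Bill = ₹1885.25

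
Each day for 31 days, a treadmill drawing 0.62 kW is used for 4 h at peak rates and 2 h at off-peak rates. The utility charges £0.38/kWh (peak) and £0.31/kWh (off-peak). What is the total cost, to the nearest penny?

£41.13

Peak energy = 0.62 kW × 4 h × 31 = 76.88 kWh
Off-peak energy = 0.62 kW × 2 h × 31 = 38.44 kWh
Cost = 76.88 × £0.38 + 38.44 × £0.31 = £29.2144 + £11.9164 = £41.13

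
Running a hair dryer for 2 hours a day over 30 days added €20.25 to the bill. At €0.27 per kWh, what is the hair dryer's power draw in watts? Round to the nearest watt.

1250 W

Energy = €20.25 ÷ €0.27/kWh = 75 kWh
Runtime = 2 h/day × 30 days = 60 h
Power = 75 kWh ÷ 60 h = 1.25 kW = 1250 W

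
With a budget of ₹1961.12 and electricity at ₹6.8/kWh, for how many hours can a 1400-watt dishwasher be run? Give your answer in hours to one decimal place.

206.0 h

Energy available = ₹1961.12 ÷ ₹6.8/kWh = 288.4 kWh
Hours = 288.4 kWh ÷ 1.4 kW = 206.0 h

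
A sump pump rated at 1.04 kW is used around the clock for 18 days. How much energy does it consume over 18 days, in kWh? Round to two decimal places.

Runtime = 24 h × 18 = 432 h
Energy = 1.04 kW × 432 h = 449.28 kWh

449.28 kWh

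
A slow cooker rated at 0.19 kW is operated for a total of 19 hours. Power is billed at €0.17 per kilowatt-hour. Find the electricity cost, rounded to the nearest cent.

€0.61

Energy = 0.19 kW × 19 h = 3.61 kWh
Cost = 3.61 kWh × €0.17/kWh = €0.61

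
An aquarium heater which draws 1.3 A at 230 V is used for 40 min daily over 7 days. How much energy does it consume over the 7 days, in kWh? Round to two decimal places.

Power = 1.3 A × 230 V = 299 W = 0.299 kW
Runtime = 40 min × 7 = 280 min = 4.666666… h
Energy = 0.299 kW × 4.666666… h = 1.395333… kWh ≈ 1.40 kWh

1.40 kWh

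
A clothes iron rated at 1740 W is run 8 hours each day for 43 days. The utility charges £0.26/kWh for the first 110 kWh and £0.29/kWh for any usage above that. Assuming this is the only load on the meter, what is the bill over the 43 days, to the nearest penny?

Runtime = 8 h/day × 43 days = 344 h
Energy = 1.74 kW × 344 h = 598.56 kWh
Tier 1 (0–110 kWh): 110 × £0.26 = £28.6
Above 110 kWh: 488.56 × £0.29 = £141.6824
Bill = £170.28

£170.28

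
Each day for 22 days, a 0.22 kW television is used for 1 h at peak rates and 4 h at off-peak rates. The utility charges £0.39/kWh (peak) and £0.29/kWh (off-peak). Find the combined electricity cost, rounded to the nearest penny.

£7.50

Peak energy = 0.22 kW × 1 h × 22 = 4.84 kWh
Off-peak energy = 0.22 kW × 4 h × 22 = 19.36 kWh
Cost = 4.84 × £0.39 + 19.36 × £0.29 = £1.8876 + £5.6144 = £7.50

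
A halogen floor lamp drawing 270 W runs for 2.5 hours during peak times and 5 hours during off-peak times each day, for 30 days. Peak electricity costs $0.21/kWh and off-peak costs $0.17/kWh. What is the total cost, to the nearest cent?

$11.14

Peak energy = 0.27 kW × 2.5 h × 30 = 20.25 kWh
Off-peak energy = 0.27 kW × 5 h × 30 = 40.5 kWh
Cost = 20.25 × $0.21 + 40.5 × $0.17 = $4.2525 + $6.885 = $11.14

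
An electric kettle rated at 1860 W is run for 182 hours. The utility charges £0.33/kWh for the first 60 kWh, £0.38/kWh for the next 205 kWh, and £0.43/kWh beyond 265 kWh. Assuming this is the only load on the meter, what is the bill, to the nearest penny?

Energy = 1.86 kW × 182 h = 338.52 kWh
Tier 1 (0–60 kWh): 60 × £0.33 = £19.8
Tier 2 (60–265 kWh): 205 × £0.38 = £77.9
Above 265 kWh: 73.52 × £0.43 = £31.6136
Bill = £129.31

£129.31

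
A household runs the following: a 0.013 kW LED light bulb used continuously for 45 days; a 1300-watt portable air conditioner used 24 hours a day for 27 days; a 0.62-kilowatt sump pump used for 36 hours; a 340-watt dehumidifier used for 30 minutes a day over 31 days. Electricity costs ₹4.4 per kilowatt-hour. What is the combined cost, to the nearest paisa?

LED light bulb: Runtime = 24 h × 45 = 1080 h
LED light bulb: 0.013 kW × 1080 h = 14.04 kWh
portable air conditioner: Runtime = 24 h × 27 = 648 h
portable air conditioner: 1.3 kW × 648 h = 842.4 kWh
sump pump: 0.62 kW × 36 h = 22.32 kWh
dehumidifier: Runtime = 30 min × 31 = 930 min = 15.5 h
dehumidifier: 0.34 kW × 15.5 h = 5.27 kWh
Total energy = 884.03 kWh
Cost = 884.03 × ₹4.4 = ₹3889.73

₹3889.73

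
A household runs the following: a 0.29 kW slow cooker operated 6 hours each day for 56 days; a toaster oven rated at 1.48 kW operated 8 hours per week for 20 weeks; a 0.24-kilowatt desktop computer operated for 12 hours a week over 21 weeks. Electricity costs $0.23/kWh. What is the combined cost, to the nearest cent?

$90.79

slow cooker: Runtime = 6 h/day × 56 days = 336 h
slow cooker: 0.29 kW × 336 h = 97.44 kWh
toaster oven: Runtime = 8 h/week × 20 weeks = 160 h
toaster oven: 1.48 kW × 160 h = 236.8 kWh
desktop computer: Runtime = 12 h/week × 21 weeks = 252 h
desktop computer: 0.24 kW × 252 h = 60.48 kWh
Total energy = 394.72 kWh
Cost = 394.72 × $0.23 = $90.79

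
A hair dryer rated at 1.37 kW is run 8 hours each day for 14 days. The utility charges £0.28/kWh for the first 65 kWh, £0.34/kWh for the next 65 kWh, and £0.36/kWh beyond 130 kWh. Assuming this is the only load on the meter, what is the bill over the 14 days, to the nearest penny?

Runtime = 8 h/day × 14 days = 112 h
Energy = 1.37 kW × 112 h = 153.44 kWh
Tier 1 (0–65 kWh): 65 × £0.28 = £18.2
Tier 2 (65–130 kWh): 65 × £0.34 = £22.1
Above 130 kWh: 23.44 × £0.36 = £8.4384
Bill = £48.74

£48.74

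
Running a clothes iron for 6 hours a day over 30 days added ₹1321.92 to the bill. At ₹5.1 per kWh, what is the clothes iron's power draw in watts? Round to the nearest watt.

Energy = ₹1321.92 ÷ ₹5.1/kWh = 259.2 kWh
Runtime = 6 h/day × 30 days = 180 h
Power = 259.2 kWh ÷ 180 h = 1.44 kW = 1440 W

1440 W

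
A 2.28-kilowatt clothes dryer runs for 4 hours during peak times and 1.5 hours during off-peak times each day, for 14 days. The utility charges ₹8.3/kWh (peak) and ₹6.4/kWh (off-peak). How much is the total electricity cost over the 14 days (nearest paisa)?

₹1366.18

Peak energy = 2.28 kW × 4 h × 14 = 127.68 kWh
Off-peak energy = 2.28 kW × 1.5 h × 14 = 47.88 kWh
Cost = 127.68 × ₹8.3 + 47.88 × ₹6.4 = ₹1059.744 + ₹306.432 = ₹1366.18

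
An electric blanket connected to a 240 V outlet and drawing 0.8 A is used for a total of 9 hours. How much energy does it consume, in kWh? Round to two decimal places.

1.73 kWh

Power = 0.8 A × 240 V = 192 W = 0.192 kW
Energy = 0.192 kW × 9 h = 1.728 kWh ≈ 1.73 kWh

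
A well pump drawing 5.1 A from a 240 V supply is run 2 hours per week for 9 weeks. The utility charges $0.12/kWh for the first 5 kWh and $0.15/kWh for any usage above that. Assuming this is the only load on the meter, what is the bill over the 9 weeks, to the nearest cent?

$3.15

Power = 5.1 A × 240 V = 1224 W = 1.224 kW
Runtime = 2 h/week × 9 weeks = 18 h
Energy = 1.224 kW × 18 h = 22.032 kWh
Tier 1 (0–5 kWh): 5 × $0.12 = $0.6
Above 5 kWh: 17.032 × $0.15 = $2.5548
Bill = $3.15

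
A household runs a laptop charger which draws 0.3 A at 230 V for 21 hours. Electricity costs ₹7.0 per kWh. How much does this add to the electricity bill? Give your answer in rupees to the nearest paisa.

₹10.14

Power = 0.3 A × 230 V = 69 W = 0.069 kW
Energy = 0.069 kW × 21 h = 1.449 kWh
Cost = 1.449 kWh × ₹7.0/kWh = ₹10.14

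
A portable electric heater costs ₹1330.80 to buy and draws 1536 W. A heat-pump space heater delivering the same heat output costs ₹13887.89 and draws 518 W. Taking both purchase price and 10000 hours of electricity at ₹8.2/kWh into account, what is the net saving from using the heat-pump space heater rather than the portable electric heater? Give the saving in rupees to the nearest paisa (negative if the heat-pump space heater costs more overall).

₹70918.91

portable electric heater: ₹1330.80 + (1536/1000) kW × 10000 h × ₹8.2 = ₹1330.80 + ₹125952 = ₹127282.8
heat-pump space heater: ₹13887.89 + (518/1000) kW × 10000 h × ₹8.2 = ₹13887.89 + ₹42476 = ₹56363.89
Saving = ₹127282.8 − ₹56363.89 = ₹70918.91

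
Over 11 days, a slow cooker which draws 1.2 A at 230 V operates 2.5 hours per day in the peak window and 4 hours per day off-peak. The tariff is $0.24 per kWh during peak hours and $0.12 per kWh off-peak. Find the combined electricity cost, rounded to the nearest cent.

Power = 1.2 A × 230 V = 276 W = 0.276 kW
Peak energy = 0.276 kW × 2.5 h × 11 = 7.59 kWh
Off-peak energy = 0.276 kW × 4 h × 11 = 12.144 kWh
Cost = 7.59 × $0.24 + 12.144 × $0.12 = $1.8216 + $1.45728 = $3.28

$3.28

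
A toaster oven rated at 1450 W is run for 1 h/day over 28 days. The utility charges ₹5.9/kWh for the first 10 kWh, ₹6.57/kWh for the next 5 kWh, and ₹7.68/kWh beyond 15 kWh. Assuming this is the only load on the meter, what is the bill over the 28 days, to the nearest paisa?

₹288.46

Runtime = 1 h/day × 28 days = 28 h
Energy = 1.45 kW × 28 h = 40.6 kWh
Tier 1 (0–10 kWh): 10 × ₹5.9 = ₹59
Tier 2 (10–15 kWh): 5 × ₹6.57 = ₹32.85
Above 15 kWh: 25.6 × ₹7.68 = ₹196.608
Bill = ₹288.46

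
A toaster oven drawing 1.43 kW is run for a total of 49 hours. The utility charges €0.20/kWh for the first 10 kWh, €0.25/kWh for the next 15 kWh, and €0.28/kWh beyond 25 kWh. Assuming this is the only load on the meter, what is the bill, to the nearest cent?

€18.37

Energy = 1.43 kW × 49 h = 70.07 kWh
Tier 1 (0–10 kWh): 10 × €0.20 = €2
Tier 2 (10–25 kWh): 15 × €0.25 = €3.75
Above 25 kWh: 45.07 × €0.28 = €12.6196
Bill = €18.37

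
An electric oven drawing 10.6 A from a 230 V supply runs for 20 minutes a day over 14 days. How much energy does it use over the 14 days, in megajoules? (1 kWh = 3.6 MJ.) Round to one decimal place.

Power = 10.6 A × 230 V = 2438 W = 2.438 kW
Runtime = 20 min × 14 = 280 min = 4.666666… h
Energy = 2.438 kW × 4.666666… h = 11.377333… kWh
= 11.377333… × 3.6 MJ = 41.0 MJ

41.0 MJ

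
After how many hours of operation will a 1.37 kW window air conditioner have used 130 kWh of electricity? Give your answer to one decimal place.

94.9 h

Hours = 130 kWh ÷ 1.37 kW = 94.9 h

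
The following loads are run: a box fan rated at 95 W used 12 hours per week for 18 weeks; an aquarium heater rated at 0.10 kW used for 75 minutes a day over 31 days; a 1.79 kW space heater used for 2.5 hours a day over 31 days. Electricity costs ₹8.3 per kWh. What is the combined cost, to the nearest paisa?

₹1353.90

box fan: Runtime = 12 h/week × 18 weeks = 216 h
box fan: 0.095 kW × 216 h = 20.52 kWh
aquarium heater: Runtime = 75 min × 31 = 2325 min = 38.75 h
aquarium heater: 0.1 kW × 38.75 h = 3.875 kWh
space heater: Runtime = 2.5 h/day × 31 days = 77.5 h
space heater: 1.79 kW × 77.5 h = 138.725 kWh
Total energy = 163.12 kWh
Cost = 163.12 × ₹8.3 = ₹1353.90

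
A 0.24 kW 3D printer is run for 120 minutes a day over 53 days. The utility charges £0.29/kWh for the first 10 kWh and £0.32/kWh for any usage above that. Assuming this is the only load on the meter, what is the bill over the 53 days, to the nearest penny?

Runtime = 120 min × 53 = 6360 min = 106 h
Energy = 0.24 kW × 106 h = 25.44 kWh
Tier 1 (0–10 kWh): 10 × £0.29 = £2.9
Above 10 kWh: 15.44 × £0.32 = £4.9408
Bill = £7.84

£7.84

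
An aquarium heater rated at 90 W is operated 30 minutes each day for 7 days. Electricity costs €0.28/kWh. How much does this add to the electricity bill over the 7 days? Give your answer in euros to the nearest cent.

Runtime = 30 min × 7 = 210 min = 3.5 h
Energy = 0.09 kW × 3.5 h = 0.315 kWh
Cost = 0.315 kWh × €0.28/kWh = €0.09

€0.09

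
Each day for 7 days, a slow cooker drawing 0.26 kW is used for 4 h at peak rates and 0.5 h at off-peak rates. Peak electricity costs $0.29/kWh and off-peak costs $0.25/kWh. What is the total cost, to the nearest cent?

Peak energy = 0.26 kW × 4 h × 7 = 7.28 kWh
Off-peak energy = 0.26 kW × 0.5 h × 7 = 0.91 kWh
Cost = 7.28 × $0.29 + 0.91 × $0.25 = $2.1112 + $0.2275 = $2.34

$2.34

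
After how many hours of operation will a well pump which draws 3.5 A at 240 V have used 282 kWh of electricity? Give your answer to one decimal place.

335.7 h

Power = 3.5 A × 240 V = 840 W = 0.84 kW
Hours = 282 kWh ÷ 0.84 kW = 335.7 h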